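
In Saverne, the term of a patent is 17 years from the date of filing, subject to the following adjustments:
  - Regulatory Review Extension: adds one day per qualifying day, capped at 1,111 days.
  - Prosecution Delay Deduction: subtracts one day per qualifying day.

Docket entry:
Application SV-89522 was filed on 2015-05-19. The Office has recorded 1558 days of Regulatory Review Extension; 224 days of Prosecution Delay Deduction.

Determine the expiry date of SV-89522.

Base term: filing date + 17 years → 19 May 2032.
Regulatory Review Extension: 1558 days claimed exceeds the 1111-day cap, so +1111 days → 4 June 2035.
Prosecution Delay Deduction: −224 days → 23 October 2034.

October 23, 2034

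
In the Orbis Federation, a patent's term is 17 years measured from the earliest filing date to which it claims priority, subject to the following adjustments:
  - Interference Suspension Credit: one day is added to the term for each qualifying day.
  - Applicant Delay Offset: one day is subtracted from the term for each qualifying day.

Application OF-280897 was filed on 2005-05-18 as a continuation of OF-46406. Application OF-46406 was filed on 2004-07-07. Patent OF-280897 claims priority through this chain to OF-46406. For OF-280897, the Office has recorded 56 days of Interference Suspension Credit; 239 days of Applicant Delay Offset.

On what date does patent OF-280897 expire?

January 5, 2021

Earliest priority filing: 7 July 2004.
Base term: 7 July 2004 + 17 years → 7 July 2021.
Interference Suspension Credit: +56 days → 1 September 2021.
Applicant Delay Offset: −239 days → 5 January 2021.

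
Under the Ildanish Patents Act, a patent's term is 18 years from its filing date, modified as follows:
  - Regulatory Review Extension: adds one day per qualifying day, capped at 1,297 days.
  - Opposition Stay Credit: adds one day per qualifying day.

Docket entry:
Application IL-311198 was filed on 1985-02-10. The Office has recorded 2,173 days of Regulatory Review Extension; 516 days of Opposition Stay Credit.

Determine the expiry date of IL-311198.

Base term: filing date + 18 years → 10 February 2003.
Regulatory Review Extension: 2173 days claimed exceeds the 1297-day cap, so +1297 days → 30 August 2006.
Opposition Stay Credit: +516 days → 28 January 2008.

2008-01-28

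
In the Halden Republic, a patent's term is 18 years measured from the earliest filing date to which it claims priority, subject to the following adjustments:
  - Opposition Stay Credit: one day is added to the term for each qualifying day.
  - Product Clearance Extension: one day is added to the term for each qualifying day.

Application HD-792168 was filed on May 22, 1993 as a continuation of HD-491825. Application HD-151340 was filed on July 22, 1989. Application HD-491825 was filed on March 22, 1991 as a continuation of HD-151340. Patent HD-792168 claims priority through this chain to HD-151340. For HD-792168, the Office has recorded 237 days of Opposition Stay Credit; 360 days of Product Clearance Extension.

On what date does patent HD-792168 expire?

Earliest priority filing: 22 July 1989.
Base term: 22 July 1989 + 18 years → 22 July 2007.
Opposition Stay Credit: +237 days → 15 March 2008.
Product Clearance Extension: +360 days → 10 March 2009.

2009-03-10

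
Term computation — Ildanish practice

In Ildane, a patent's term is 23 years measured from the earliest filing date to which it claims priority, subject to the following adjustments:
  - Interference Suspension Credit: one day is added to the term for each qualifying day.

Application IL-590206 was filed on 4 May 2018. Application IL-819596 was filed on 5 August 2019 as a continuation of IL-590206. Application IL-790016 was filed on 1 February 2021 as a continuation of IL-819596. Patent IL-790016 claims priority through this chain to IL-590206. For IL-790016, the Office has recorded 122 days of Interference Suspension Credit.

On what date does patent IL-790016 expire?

September 3, 2041

Earliest priority filing: 4 May 2018.
Base term: 4 May 2018 + 23 years → 4 May 2041.
Interference Suspension Credit: +122 days → 3 September 2041.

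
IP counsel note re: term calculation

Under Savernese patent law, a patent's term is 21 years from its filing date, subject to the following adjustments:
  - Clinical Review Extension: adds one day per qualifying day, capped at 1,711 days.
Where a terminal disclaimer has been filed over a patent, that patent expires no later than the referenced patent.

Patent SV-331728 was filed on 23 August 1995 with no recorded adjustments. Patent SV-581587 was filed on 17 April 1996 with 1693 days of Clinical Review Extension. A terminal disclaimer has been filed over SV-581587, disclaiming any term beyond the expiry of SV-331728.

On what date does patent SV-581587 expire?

August 23, 2016

Natural term of SV-581587:
  Base: filing + 21 years → 17 April 2017.
  Clinical Review Extension: 1693 days (within the 1711-day cap) → +1693 days → 5 December 2021.
Expiry of referenced patent SV-331728:
  Base: filing + 21 years → 23 August 2016.
Terminal disclaimer: SV-581587 expires on the earlier of 5 December 2021 and 23 August 2016.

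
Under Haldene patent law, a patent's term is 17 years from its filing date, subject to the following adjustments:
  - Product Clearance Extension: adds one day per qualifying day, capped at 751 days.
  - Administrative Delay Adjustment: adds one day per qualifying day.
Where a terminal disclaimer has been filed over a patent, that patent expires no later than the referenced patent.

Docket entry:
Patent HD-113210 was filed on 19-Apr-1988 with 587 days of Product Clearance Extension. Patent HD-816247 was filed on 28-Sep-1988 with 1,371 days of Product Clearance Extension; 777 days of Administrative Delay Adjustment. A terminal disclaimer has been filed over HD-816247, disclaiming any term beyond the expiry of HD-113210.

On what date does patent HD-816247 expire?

November 27, 2006

Natural term of HD-816247:
  Base: filing + 17 years → 28 September 2005.
  Product Clearance Extension: 1371 days claimed exceeds the 751-day cap, so +751 days → 19 October 2007.
  Administrative Delay Adjustment: +777 days → 4 December 2009.
Expiry of referenced patent HD-113210:
  Base: filing + 17 years → 19 April 2005.
  Product Clearance Extension: 587 days (within the 751-day cap) → +587 days → 27 November 2006.
Terminal disclaimer: HD-816247 expires on the earlier of 4 December 2009 and 27 November 2006.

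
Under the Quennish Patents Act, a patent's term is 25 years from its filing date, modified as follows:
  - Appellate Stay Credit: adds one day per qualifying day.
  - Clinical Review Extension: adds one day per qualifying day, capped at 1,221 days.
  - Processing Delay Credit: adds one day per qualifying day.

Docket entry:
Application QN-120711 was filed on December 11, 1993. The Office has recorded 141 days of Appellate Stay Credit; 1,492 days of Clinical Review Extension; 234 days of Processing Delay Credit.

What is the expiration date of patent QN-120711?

2023-04-25

Base term: filing date + 25 years → 11 December 2018.
Appellate Stay Credit: +141 days → 1 May 2019.
Clinical Review Extension: 1492 days claimed exceeds the 1221-day cap, so +1221 days → 3 September 2022.
Processing Delay Credit: +234 days → 25 April 2023.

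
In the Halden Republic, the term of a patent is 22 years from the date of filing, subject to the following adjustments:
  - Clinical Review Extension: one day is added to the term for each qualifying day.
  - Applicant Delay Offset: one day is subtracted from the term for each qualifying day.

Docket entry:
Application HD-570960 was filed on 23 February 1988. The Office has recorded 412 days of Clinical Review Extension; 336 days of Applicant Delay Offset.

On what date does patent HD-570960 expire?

Base term: filing date + 22 years → 23 February 2010.
Clinical Review Extension: +412 days → 11 April 2011.
Applicant Delay Offset: −336 days → 10 May 2010.

2010-05-10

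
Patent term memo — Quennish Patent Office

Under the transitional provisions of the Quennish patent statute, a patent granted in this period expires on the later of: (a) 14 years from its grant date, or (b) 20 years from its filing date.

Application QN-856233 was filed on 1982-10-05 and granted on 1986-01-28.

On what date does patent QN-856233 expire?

(a) grant + 14 years → 28 January 2000.
(b) filing + 20 years → 5 October 2002.
Later of the two: 5 October 2002.

2002-10-05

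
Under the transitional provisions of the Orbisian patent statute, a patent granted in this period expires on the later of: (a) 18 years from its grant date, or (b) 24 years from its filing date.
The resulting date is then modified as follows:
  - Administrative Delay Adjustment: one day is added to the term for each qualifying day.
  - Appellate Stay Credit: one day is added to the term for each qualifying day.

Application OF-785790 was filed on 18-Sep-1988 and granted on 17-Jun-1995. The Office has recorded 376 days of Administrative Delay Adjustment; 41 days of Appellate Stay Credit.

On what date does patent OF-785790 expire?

2014-08-08

(a) grant + 18 years → 17 June 2013.
(b) filing + 24 years → 18 September 2012.
Later of the two: 17 June 2013.
Administrative Delay Adjustment: +376 days → 28 June 2014.
Appellate Stay Credit: +41 days → 8 August 2014.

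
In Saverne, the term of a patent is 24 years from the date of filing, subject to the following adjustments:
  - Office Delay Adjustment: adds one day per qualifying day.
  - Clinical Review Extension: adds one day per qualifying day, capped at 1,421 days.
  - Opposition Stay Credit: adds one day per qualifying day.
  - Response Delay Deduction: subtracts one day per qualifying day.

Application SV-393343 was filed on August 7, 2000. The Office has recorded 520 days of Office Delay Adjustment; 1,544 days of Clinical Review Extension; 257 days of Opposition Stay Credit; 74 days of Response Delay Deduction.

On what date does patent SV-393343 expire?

2030-06-01

Base term: filing date + 24 years → 7 August 2024.
Office Delay Adjustment: +520 days → 9 January 2026.
Clinical Review Extension: 1544 days claimed exceeds the 1421-day cap, so +1421 days → 30 November 2029.
Opposition Stay Credit: +257 days → 14 August 2030.
Response Delay Deduction: −74 days → 1 June 2030.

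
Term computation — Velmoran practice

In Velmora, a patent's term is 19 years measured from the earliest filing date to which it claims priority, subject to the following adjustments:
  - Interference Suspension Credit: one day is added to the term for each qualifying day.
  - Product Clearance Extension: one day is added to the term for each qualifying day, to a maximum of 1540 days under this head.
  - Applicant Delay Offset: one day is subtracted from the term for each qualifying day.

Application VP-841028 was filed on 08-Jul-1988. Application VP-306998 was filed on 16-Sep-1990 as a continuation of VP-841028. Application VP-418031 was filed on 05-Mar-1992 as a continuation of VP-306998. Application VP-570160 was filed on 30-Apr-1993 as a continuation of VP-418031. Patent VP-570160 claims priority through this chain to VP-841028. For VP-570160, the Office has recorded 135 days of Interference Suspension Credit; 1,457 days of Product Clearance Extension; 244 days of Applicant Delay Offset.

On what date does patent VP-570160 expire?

2011-03-17

Earliest priority filing: 8 July 1988.
Base term: 8 July 1988 + 19 years → 8 July 2007.
Interference Suspension Credit: +135 days → 20 November 2007.
Product Clearance Extension: 1457 days (within the 1540-day cap) → +1457 days → 16 November 2011.
Applicant Delay Offset: −244 days → 17 March 2011.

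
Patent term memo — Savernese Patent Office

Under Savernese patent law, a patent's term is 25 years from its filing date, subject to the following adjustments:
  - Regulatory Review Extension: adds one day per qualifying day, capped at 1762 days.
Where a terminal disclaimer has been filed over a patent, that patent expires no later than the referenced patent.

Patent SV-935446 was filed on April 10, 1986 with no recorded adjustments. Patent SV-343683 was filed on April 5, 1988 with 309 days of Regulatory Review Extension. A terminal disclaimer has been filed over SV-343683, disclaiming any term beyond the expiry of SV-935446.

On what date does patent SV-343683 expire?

Natural term of SV-343683:
  Base: filing + 25 years → 5 April 2013.
  Regulatory Review Extension: 309 days (within the 1762-day cap) → +309 days → 8 February 2014.
Expiry of referenced patent SV-935446:
  Base: filing + 25 years → 10 April 2011.
Terminal disclaimer: SV-343683 expires on the earlier of 8 February 2014 and 10 April 2011.

April 10, 2011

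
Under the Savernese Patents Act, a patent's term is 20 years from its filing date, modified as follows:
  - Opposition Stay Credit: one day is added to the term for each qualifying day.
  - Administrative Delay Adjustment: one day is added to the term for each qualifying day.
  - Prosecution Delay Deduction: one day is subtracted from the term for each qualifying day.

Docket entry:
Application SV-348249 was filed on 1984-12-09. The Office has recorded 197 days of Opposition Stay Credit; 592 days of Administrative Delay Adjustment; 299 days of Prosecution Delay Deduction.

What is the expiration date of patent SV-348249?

2006-04-13

Base term: filing date + 20 years → 9 December 2004.
Opposition Stay Credit: +197 days → 24 June 2005.
Administrative Delay Adjustment: +592 days → 6 February 2007.
Prosecution Delay Deduction: −299 days → 13 April 2006.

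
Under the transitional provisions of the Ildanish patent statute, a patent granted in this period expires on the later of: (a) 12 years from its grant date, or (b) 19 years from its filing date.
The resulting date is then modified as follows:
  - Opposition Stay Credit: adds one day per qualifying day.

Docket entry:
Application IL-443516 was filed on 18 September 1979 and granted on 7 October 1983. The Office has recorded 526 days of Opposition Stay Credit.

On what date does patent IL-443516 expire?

2000-02-26

(a) grant + 12 years → 7 October 1995.
(b) filing + 19 years → 18 September 1998.
Later of the two: 18 September 1998.
Opposition Stay Credit: +526 days → 26 February 2000.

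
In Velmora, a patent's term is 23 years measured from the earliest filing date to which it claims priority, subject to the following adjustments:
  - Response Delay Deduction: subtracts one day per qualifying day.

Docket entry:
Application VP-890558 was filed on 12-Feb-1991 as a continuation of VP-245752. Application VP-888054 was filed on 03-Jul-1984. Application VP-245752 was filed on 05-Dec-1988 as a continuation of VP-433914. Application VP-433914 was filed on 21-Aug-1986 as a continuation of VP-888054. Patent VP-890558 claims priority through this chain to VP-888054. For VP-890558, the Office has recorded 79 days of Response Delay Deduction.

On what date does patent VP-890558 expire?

Earliest priority filing: 3 July 1984.
Base term: 3 July 1984 + 23 years → 3 July 2007.
Response Delay Deduction: −79 days → 15 April 2007.

2007-04-15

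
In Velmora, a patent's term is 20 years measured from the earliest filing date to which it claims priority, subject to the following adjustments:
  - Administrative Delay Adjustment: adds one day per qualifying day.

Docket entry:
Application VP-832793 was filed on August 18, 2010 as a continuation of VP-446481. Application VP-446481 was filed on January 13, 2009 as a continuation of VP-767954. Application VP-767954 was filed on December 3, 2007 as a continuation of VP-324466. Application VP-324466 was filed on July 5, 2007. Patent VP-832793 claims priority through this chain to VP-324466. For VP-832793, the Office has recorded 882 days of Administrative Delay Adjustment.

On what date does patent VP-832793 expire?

2029-12-03

Earliest priority filing: 5 July 2007.
Base term: 5 July 2007 + 20 years → 5 July 2027.
Administrative Delay Adjustment: +882 days → 3 December 2029.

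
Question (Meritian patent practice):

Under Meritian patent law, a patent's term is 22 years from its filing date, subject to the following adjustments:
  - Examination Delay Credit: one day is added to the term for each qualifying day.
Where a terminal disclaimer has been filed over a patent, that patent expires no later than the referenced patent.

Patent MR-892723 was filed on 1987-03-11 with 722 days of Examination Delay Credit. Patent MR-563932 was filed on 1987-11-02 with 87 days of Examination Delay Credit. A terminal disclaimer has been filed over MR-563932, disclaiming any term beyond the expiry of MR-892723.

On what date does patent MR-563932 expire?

January 28, 2010

Natural term of MR-563932:
  Base: filing + 22 years → 2 November 2009.
  Examination Delay Credit: +87 days → 28 January 2010.
Expiry of referenced patent MR-892723:
  Base: filing + 22 years → 11 March 2009.
  Examination Delay Credit: +722 days → 3 March 2011.
Terminal disclaimer: MR-563932 expires on the earlier of 28 January 2010 and 3 March 2011.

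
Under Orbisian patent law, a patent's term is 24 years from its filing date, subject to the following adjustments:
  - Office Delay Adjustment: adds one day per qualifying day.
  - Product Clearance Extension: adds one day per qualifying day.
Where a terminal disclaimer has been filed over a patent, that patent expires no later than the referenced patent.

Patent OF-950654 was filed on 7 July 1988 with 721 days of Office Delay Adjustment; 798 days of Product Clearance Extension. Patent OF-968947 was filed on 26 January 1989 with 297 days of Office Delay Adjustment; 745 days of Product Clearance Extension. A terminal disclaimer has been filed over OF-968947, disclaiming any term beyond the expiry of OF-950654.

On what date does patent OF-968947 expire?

December 4, 2015

Natural term of OF-968947:
  Base: filing + 24 years → 26 January 2013.
  Office Delay Adjustment: +297 days → 19 November 2013.
  Product Clearance Extension: +745 days → 4 December 2015.
Expiry of referenced patent OF-950654:
  Base: filing + 24 years → 7 July 2012.
  Office Delay Adjustment: +721 days → 28 June 2014.
  Product Clearance Extension: +798 days → 3 September 2016.
Terminal disclaimer: OF-968947 expires on the earlier of 4 December 2015 and 3 September 2016.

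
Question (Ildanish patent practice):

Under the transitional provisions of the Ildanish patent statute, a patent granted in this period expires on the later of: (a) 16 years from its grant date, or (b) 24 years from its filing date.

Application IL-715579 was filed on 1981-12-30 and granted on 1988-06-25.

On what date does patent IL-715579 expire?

2005-12-30

(a) grant + 16 years → 25 June 2004.
(b) filing + 24 years → 30 December 2005.
Later of the two: 30 December 2005.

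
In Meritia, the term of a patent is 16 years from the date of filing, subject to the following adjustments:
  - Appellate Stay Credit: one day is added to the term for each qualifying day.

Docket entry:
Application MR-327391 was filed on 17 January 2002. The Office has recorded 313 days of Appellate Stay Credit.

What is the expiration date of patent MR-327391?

November 26, 2018

Base term: filing date + 16 years → 17 January 2018.
Appellate Stay Credit: +313 days → 26 November 2018.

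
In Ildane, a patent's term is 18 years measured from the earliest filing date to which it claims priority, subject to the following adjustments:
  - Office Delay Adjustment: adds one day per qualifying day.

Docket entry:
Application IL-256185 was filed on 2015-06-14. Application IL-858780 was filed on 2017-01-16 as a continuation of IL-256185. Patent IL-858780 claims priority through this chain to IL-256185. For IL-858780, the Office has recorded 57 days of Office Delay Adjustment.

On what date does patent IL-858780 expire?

August 10, 2033

Earliest priority filing: 14 June 2015.
Base term: 14 June 2015 + 18 years → 14 June 2033.
Office Delay Adjustment: +57 days → 10 August 2033.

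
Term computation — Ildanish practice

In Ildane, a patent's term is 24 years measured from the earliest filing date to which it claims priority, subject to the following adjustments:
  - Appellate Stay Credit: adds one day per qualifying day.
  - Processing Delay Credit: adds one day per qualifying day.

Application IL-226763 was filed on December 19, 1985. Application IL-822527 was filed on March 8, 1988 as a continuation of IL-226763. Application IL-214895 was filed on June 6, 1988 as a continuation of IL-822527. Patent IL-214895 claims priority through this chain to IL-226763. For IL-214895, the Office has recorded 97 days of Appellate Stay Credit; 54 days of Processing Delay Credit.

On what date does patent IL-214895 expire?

2010-05-19

Earliest priority filing: 19 December 1985.
Base term: 19 December 1985 + 24 years → 19 December 2009.
Appellate Stay Credit: +97 days → 26 March 2010.
Processing Delay Credit: +54 days → 19 May 2010.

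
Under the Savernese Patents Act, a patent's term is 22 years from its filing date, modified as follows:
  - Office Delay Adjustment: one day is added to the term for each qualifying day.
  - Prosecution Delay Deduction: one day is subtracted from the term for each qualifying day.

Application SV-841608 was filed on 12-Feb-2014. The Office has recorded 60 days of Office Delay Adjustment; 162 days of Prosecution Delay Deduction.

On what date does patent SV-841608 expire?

Base term: filing date + 22 years → 12 February 2036.
Office Delay Adjustment: +60 days → 12 April 2036.
Prosecution Delay Deduction: −162 days → 2 November 2035.

2035-11-02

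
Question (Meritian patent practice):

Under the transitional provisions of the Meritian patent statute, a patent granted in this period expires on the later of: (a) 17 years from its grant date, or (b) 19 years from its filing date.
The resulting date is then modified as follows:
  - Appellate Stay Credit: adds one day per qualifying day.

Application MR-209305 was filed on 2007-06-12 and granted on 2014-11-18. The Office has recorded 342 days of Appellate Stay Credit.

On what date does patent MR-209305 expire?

(a) grant + 17 years → 18 November 2031.
(b) filing + 19 years → 12 June 2026.
Later of the two: 18 November 2031.
Appellate Stay Credit: +342 days → 25 October 2032.

October 25, 2032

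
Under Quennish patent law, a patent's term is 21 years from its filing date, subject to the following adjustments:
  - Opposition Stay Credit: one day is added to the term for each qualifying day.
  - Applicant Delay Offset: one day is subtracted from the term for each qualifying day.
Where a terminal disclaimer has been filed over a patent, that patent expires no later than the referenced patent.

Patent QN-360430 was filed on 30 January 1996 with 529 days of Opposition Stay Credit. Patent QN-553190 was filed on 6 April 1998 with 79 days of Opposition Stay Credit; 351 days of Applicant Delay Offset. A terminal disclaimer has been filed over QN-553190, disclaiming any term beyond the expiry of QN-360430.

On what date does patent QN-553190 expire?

Natural term of QN-553190:
  Base: filing + 21 years → 6 April 2019.
  Opposition Stay Credit: +79 days → 24 June 2019.
  Applicant Delay Offset: −351 days → 8 July 2018.
Expiry of referenced patent QN-360430:
  Base: filing + 21 years → 30 January 2017.
  Opposition Stay Credit: +529 days → 13 July 2018.
Terminal disclaimer: QN-553190 expires on the earlier of 8 July 2018 and 13 July 2018.

2018-07-08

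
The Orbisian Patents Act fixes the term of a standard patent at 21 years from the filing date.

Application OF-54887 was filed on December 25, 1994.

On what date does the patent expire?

Filing date + 21 years → 25 December 2015.

2015-12-25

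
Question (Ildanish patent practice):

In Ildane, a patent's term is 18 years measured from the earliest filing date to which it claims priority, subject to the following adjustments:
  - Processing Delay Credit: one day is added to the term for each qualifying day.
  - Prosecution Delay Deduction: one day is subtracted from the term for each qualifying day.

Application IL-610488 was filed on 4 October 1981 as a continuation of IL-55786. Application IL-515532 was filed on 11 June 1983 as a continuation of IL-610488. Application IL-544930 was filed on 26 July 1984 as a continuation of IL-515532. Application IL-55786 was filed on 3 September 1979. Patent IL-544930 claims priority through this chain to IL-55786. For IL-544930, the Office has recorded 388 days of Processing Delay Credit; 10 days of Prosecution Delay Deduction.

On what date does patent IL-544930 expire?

Earliest priority filing: 3 September 1979.
Base term: 3 September 1979 + 18 years → 3 September 1997.
Processing Delay Credit: +388 days → 26 September 1998.
Prosecution Delay Deduction: −10 days → 16 September 1998.

1998-09-16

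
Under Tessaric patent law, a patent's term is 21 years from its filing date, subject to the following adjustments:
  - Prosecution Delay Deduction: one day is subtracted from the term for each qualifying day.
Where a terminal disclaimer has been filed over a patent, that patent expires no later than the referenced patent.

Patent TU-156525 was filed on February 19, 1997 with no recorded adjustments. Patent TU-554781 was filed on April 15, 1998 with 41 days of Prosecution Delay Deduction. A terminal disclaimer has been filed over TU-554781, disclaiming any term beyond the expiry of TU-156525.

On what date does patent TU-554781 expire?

February 19, 2018

Natural term of TU-554781:
  Base: filing + 21 years → 15 April 2019.
  Prosecution Delay Deduction: −41 days → 5 March 2019.
Expiry of referenced patent TU-156525:
  Base: filing + 21 years → 19 February 2018.
Terminal disclaimer: TU-554781 expires on the earlier of 5 March 2019 and 19 February 2018.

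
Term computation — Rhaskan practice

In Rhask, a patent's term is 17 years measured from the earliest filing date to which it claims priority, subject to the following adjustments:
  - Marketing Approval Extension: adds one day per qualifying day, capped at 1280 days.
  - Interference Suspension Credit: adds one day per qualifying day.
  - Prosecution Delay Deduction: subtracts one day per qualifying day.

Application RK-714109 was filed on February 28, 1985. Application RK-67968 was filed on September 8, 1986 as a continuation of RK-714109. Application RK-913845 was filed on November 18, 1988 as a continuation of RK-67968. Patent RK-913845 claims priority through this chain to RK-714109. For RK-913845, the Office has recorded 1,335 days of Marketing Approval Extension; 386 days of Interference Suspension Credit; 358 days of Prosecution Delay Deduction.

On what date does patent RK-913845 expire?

Earliest priority filing: 28 February 1985.
Base term: 28 February 1985 + 17 years → 28 February 2002.
Marketing Approval Extension: 1335 days claimed exceeds the 1280-day cap, so +1280 days → 31 August 2005.
Interference Suspension Credit: +386 days → 21 September 2006.
Prosecution Delay Deduction: −358 days → 28 September 2005.

2005-09-28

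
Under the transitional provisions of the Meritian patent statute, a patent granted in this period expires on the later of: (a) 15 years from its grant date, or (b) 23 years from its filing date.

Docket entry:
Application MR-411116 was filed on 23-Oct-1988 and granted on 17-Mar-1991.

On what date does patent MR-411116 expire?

2011-10-23

(a) grant + 15 years → 17 March 2006.
(b) filing + 23 years → 23 October 2011.
Later of the two: 23 October 2011.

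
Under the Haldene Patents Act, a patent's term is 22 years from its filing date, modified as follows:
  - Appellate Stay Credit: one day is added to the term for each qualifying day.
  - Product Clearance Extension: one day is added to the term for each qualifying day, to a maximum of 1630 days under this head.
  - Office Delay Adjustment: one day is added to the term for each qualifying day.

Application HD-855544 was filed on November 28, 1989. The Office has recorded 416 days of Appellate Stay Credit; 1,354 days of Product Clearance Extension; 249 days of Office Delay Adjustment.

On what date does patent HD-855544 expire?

2017-06-08

Base term: filing date + 22 years → 28 November 2011.
Appellate Stay Credit: +416 days → 17 January 2013.
Product Clearance Extension: 1354 days (within the 1630-day cap) → +1354 days → 2 October 2016.
Office Delay Adjustment: +249 days → 8 June 2017.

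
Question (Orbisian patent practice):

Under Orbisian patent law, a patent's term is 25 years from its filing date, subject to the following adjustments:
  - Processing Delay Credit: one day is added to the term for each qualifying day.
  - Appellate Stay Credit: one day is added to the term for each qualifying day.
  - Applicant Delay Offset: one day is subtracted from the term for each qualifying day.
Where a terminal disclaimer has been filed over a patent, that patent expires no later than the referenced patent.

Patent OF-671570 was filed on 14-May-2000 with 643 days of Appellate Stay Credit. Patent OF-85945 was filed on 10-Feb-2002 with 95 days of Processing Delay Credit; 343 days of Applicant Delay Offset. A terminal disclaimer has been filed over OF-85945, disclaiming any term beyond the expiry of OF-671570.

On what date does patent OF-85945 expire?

Natural term of OF-85945:
  Base: filing + 25 years → 10 February 2027.
  Processing Delay Credit: +95 days → 16 May 2027.
  Applicant Delay Offset: −343 days → 7 June 2026.
Expiry of referenced patent OF-671570:
  Base: filing + 25 years → 14 May 2025.
  Appellate Stay Credit: +643 days → 16 February 2027.
Terminal disclaimer: OF-85945 expires on the earlier of 7 June 2026 and 16 February 2027.

2026-06-07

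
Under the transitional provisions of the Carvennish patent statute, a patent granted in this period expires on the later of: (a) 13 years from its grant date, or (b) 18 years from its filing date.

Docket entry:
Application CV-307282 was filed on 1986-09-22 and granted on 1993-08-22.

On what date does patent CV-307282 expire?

August 22, 2006

(a) grant + 13 years → 22 August 2006.
(b) filing + 18 years → 22 September 2004.
Later of the two: 22 August 2006.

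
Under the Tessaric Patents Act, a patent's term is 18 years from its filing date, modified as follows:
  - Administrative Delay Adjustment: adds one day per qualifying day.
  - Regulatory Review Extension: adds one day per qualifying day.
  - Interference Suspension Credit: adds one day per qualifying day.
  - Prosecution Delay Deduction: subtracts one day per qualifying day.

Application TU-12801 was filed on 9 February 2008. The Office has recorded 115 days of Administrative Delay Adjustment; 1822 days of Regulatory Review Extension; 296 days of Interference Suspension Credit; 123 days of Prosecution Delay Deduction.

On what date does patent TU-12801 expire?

November 20, 2031

Base term: filing date + 18 years → 9 February 2026.
Administrative Delay Adjustment: +115 days → 4 June 2026.
Regulatory Review Extension: +1822 days → 31 May 2031.
Interference Suspension Credit: +296 days → 22 March 2032.
Prosecution Delay Deduction: −123 days → 20 November 2031.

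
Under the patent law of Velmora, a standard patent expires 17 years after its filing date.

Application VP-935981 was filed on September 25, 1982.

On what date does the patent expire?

Filing date + 17 years → 25 September 1999.

1999-09-25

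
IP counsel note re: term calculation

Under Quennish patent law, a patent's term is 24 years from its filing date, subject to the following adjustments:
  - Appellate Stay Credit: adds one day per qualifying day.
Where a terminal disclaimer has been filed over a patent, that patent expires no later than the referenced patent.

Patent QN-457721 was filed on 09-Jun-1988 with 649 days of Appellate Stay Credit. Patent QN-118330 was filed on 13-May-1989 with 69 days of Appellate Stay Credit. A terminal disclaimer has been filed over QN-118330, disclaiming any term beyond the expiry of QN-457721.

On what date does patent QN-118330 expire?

2013-07-21

Natural term of QN-118330:
  Base: filing + 24 years → 13 May 2013.
  Appellate Stay Credit: +69 days → 21 July 2013.
Expiry of referenced patent QN-457721:
  Base: filing + 24 years → 9 June 2012.
  Appellate Stay Credit: +649 days → 20 March 2014.
Terminal disclaimer: QN-118330 expires on the earlier of 21 July 2013 and 20 March 2014.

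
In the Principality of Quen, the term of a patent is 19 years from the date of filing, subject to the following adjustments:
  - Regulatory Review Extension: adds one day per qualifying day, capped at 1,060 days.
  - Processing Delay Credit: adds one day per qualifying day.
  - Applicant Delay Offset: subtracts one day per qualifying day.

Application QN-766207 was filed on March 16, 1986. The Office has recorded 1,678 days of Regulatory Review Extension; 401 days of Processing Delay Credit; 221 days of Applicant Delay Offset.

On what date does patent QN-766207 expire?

2008-08-07

Base term: filing date + 19 years → 16 March 2005.
Regulatory Review Extension: 1678 days claimed exceeds the 1060-day cap, so +1060 days → 9 February 2008.
Processing Delay Credit: +401 days → 16 March 2009.
Applicant Delay Offset: −221 days → 7 August 2008.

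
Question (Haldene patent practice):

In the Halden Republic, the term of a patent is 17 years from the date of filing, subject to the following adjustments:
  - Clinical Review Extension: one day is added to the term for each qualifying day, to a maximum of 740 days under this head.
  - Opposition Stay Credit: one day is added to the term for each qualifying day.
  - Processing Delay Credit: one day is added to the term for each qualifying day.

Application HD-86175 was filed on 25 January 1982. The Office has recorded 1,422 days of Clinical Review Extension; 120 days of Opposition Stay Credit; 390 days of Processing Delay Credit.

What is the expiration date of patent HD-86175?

June 28, 2002

Base term: filing date + 17 years → 25 January 1999.
Clinical Review Extension: 1422 days claimed exceeds the 740-day cap, so +740 days → 3 February 2001.
Opposition Stay Credit: +120 days → 3 June 2001.
Processing Delay Credit: +390 days → 28 June 2002.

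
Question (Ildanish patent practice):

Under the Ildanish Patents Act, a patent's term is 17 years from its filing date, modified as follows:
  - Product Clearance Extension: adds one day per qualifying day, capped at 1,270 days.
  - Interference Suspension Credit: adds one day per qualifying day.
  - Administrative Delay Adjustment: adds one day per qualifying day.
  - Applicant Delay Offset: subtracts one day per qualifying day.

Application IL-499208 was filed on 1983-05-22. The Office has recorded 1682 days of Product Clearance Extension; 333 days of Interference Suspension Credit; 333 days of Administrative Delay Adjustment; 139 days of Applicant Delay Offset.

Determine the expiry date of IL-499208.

Base term: filing date + 17 years → 22 May 2000.
Product Clearance Extension: 1682 days claimed exceeds the 1270-day cap, so +1270 days → 13 November 2003.
Interference Suspension Credit: +333 days → 11 October 2004.
Administrative Delay Adjustment: +333 days → 9 September 2005.
Applicant Delay Offset: −139 days → 23 April 2005.

2005-04-23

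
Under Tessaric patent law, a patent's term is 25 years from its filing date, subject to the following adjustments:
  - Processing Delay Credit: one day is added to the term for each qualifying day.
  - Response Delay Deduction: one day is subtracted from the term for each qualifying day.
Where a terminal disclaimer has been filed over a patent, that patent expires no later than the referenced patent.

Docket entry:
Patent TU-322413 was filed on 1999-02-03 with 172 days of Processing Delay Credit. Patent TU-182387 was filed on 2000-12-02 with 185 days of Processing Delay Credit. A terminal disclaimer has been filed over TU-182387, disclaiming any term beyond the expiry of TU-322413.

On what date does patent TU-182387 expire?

July 24, 2024

Natural term of TU-182387:
  Base: filing + 25 years → 2 December 2025.
  Processing Delay Credit: +185 days → 5 June 2026.
Expiry of referenced patent TU-322413:
  Base: filing + 25 years → 3 February 2024.
  Processing Delay Credit: +172 days → 24 July 2024.
Terminal disclaimer: TU-182387 expires on the earlier of 5 June 2026 and 24 July 2024.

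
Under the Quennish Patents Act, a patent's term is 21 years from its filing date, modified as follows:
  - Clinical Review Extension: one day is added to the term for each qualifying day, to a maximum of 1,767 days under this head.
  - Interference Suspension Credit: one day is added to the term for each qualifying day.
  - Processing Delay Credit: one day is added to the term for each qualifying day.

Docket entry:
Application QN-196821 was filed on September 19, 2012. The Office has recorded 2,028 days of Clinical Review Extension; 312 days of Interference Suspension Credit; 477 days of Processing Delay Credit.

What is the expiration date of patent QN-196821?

2040-09-18

Base term: filing date + 21 years → 19 September 2033.
Clinical Review Extension: 2028 days claimed exceeds the 1767-day cap, so +1767 days → 22 July 2038.
Interference Suspension Credit: +312 days → 30 May 2039.
Processing Delay Credit: +477 days → 18 September 2040.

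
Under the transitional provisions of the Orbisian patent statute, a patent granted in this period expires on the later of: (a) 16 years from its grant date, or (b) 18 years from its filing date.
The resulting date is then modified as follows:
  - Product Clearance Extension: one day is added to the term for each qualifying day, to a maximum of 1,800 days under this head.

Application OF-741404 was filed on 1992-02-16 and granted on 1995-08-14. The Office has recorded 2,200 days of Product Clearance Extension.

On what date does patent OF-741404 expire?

(a) grant + 16 years → 14 August 2011.
(b) filing + 18 years → 16 February 2010.
Later of the two: 14 August 2011.
Product Clearance Extension: 2200 days claimed exceeds the 1800-day cap, so +1800 days → 18 July 2016.

2016-07-18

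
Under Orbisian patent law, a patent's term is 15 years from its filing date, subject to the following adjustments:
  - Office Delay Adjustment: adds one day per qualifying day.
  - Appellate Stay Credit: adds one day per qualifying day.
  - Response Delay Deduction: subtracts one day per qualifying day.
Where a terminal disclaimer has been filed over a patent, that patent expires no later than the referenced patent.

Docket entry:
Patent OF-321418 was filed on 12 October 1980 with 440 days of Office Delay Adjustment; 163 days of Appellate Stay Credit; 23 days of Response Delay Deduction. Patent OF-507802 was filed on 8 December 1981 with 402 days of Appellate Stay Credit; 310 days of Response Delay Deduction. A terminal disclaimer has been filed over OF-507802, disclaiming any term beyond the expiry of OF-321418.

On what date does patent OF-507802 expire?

1997-03-10

Natural term of OF-507802:
  Base: filing + 15 years → 8 December 1996.
  Appellate Stay Credit: +402 days → 14 January 1998.
  Response Delay Deduction: −310 days → 10 March 1997.
Expiry of referenced patent OF-321418:
  Base: filing + 15 years → 12 October 1995.
  Office Delay Adjustment: +440 days → 25 December 1996.
  Appellate Stay Credit: +163 days → 6 June 1997.
  Response Delay Deduction: −23 days → 14 May 1997.
Terminal disclaimer: OF-507802 expires on the earlier of 10 March 1997 and 14 May 1997.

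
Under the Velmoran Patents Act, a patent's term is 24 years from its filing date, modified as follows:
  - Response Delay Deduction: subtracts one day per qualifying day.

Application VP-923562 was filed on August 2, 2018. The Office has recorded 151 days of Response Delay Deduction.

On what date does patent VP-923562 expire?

March 4, 2042

Base term: filing date + 24 years → 2 August 2042.
Response Delay Deduction: −151 days → 4 March 2042.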